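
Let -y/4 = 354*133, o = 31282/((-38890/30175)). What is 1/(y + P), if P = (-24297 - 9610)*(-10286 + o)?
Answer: 3889/4556222219331 ≈ 8.5356e-10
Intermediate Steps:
o = -94393435/3889 (o = 31282/((-38890*1/30175)) = 31282/(-7778/6035) = 31282*(-6035/7778) = -94393435/3889 ≈ -24272.)
y = -188328 (y = -1416*133 = -4*47082 = -188328)
P = 4556954626923/3889 (P = (-24297 - 9610)*(-10286 - 94393435/3889) = -33907*(-134395689/3889) = 4556954626923/3889 ≈ 1.1718e+9)
1/(y + P) = 1/(-188328 + 4556954626923/3889) = 1/(4556222219331/3889) = 3889/4556222219331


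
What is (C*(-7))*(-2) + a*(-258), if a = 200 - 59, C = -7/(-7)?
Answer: -36364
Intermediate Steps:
C = 1 (C = -7*(-⅐) = 1)
a = 141
(C*(-7))*(-2) + a*(-258) = (1*(-7))*(-2) + 141*(-258) = -7*(-2) - 36378 = 14 - 36378 = -36364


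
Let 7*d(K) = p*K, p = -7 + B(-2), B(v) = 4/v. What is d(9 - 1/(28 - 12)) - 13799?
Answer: -1546775/112 ≈ -13810.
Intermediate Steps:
p = -9 (p = -7 + 4/(-2) = -7 + 4*(-½) = -7 - 2 = -9)
d(K) = -9*K/7 (d(K) = (-9*K)/7 = -9*K/7)
d(9 - 1/(28 - 12)) - 13799 = -9*(9 - 1/(28 - 12))/7 - 13799 = -9*(9 - 1/16)/7 - 13799 = -9/7*143/16 - 13799 = -1287/112 - 13799 = -1546775/112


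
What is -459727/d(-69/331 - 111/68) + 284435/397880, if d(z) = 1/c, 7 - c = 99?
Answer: 3365657746071/79576 ≈ 4.2295e+7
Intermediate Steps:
c = -92 (c = 7 - 1*99 = 7 - 99 = -92)
d(z) = -1/92 (d(z) = 1/(-92) = -1/92)
-459727/d(-69/331 - 111/68) + 284435/397880 = -459727/(-1/92) + 284435/397880 = -459727*(-92) + 284435*(1/397880) = 42294884 + 56887/79576 = 3365657746071/79576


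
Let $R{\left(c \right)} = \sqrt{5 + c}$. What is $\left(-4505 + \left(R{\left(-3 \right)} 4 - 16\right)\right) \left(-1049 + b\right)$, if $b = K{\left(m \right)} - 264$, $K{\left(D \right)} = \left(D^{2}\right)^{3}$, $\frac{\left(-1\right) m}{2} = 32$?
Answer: $-310680748387383 + 274877901692 \sqrt{2} \approx -3.1029 \cdot 10^{14}$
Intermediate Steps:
$m = -64$ ($m = \left(-2\right) 32 = -64$)
$K{\left(D \right)} = D^{6}$
$b = 68719476472$ ($b = \left(-64\right)^{6} - 264 = 68719476736 - 264 = 68719476472$)
$\left(-4505 + \left(R{\left(-3 \right)} 4 - 16\right)\right) \left(-1049 + b\right) = \left(-4505 - \left(16 - \sqrt{5 - 3} \cdot 4\right)\right) \left(-1049 + 68719476472\right) = \left(-4505 - \left(16 - \sqrt{2} \cdot 4\right)\right) 68719475423 = \left(-4505 - \left(16 - 4 \sqrt{2}\right)\right) 68719475423 = \left(-4521 + 4 \sqrt{2}\right) 68719475423 = -310680748387383 + 274877901692 \sqrt{2}$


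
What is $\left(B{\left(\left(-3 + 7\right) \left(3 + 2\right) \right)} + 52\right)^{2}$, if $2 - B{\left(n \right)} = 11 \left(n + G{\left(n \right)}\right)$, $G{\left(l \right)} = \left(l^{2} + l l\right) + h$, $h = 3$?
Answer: $80982001$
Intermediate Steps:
$G{\left(l \right)} = 3 + 2 l^{2}$ ($G{\left(l \right)} = \left(l^{2} + l l\right) + 3 = \left(l^{2} + l^{2}\right) + 3 = 2 l^{2} + 3 = 3 + 2 l^{2}$)
$B{\left(n \right)} = -31 - 22 n^{2} - 11 n$ ($B{\left(n \right)} = 2 - 11 \left(n + \left(3 + 2 n^{2}\right)\right) = 2 - 11 \left(3 + n + 2 n^{2}\right) = 2 - \left(33 + 11 n + 22 n^{2}\right) = -31 - 22 n^{2} - 11 n$)
$\left(B{\left(\left(-3 + 7\right) \left(3 + 2\right) \right)} + 52\right)^{2} = \left(\left(-31 - 22 \left(\left(-3 + 7\right) \left(3 + 2\right)\right)^{2} - 11 \left(-3 + 7\right) \left(3 + 2\right)\right) + 52\right)^{2} = \left(\left(-31 - 22 \left(4 \cdot 5\right)^{2} - 11 \cdot 4 \cdot 5\right) + 52\right)^{2} = \left(\left(-31 - 22 \cdot 20^{2} - 220\right) + 52\right)^{2} = \left(\left(-31 - 8800 - 220\right) + 52\right)^{2} = \left(-9051 + 52\right)^{2} = \left(-8999\right)^{2} = 80982001$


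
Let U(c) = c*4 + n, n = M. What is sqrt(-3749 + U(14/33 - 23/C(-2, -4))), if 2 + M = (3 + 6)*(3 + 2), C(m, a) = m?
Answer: 2*I*sqrt(995973)/33 ≈ 60.484*I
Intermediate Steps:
M = 43 (M = -2 + (3 + 6)*(3 + 2) = -2 + 9*5 = -2 + 45 = 43)
n = 43
U(c) = 43 + 4*c (U(c) = c*4 + 43 = 4*c + 43 = 43 + 4*c)
sqrt(-3749 + U(14/33 - 23/C(-2, -4))) = sqrt(-3749 + (43 + 4*(14/33 - 23/(-2)))) = sqrt(-3749 + (43 + 4*(14*(1/33) - 23*(-1/2)))) = sqrt(-3749 + (43 + 4*(14/33 + 23/2))) = sqrt(-3749 + (43 + 4*(787/66))) = sqrt(-3749 + (43 + 1574/33)) = sqrt(-3749 + 2993/33) = sqrt(-120724/33) = 2*I*sqrt(995973)/33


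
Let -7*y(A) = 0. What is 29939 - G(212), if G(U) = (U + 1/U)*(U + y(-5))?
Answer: -15006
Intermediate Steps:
y(A) = 0 (y(A) = -1/7*0 = 0)
G(U) = U*(U + 1/U) (G(U) = (U + 1/U)*(U + 0) = (U + 1/U)*U = U*(U + 1/U))
29939 - G(212) = 29939 - (1 + 212**2) = 29939 - (1 + 44944) = 29939 - 1*44945 = 29939 - 44945 = -15006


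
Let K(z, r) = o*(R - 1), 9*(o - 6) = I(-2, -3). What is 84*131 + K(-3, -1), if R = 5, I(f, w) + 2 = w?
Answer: 99232/9 ≈ 11026.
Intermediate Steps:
I(f, w) = -2 + w
o = 49/9 (o = 6 + (-2 - 3)/9 = 6 + (1/9)*(-5) = 6 - 5/9 = 49/9 ≈ 5.4444)
K(z, r) = 196/9 (K(z, r) = 49*(5 - 1)/9 = (49/9)*4 = 196/9)
84*131 + K(-3, -1) = 84*131 + 196/9 = 11004 + 196/9 = 99232/9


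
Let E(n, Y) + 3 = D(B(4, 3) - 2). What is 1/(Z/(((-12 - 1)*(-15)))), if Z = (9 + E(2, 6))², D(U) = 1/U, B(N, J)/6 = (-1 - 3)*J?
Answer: 1067820/196249 ≈ 5.4411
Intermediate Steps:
B(N, J) = -24*J (B(N, J) = 6*((-1 - 3)*J) = 6*(-4*J) = -24*J)
D(U) = 1/U
E(n, Y) = -223/74 (E(n, Y) = -3 + 1/(-24*3 - 2) = -3 + 1/(-72 - 2) = -3 + 1/(-74) = -3 - 1/74 = -223/74)
Z = 196249/5476 (Z = (9 - 223/74)² = (443/74)² = 196249/5476 ≈ 35.838)
1/(Z/(((-12 - 1)*(-15)))) = 1/(196249/(5476*(((-12 - 1)*(-15))))) = 1/(196249/(5476*((-13*(-15))))) = 1/((196249/5476)/195) = 1/((196249/5476)*(1/195)) = 1/(196249/1067820) = 1067820/196249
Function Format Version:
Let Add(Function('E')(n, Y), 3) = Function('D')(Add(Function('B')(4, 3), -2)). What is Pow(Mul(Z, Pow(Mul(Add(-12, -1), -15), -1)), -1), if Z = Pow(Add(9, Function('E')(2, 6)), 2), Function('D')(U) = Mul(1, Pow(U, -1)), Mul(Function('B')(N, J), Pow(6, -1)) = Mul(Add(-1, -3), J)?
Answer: Rational(1067820, 196249) ≈ 5.4411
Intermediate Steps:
Function('B')(N, J) = Mul(-24, J) (Function('B')(N, J) = Mul(6, Mul(Add(-1, -3), J)) = Mul(6, Mul(-4, J)) = Mul(-24, J))
Function('D')(U) = Pow(U, -1)
Function('E')(n, Y) = Rational(-223, 74) (Function('E')(n, Y) = Add(-3, Pow(Add(Mul(-24, 3), -2), -1)) = Add(-3, Pow(Add(-72, -2), -1)) = Add(-3, Pow(-74, -1)) = Add(-3, Rational(-1, 74)) = Rational(-223, 74))
Z = Rational(196249, 5476) (Z = Pow(Add(9, Rational(-223, 74)), 2) = Pow(Rational(443, 74), 2) = Rational(196249, 5476) ≈ 35.838)
Pow(Mul(Z, Pow(Mul(Add(-12, -1), -15), -1)), -1) = Pow(Mul(Rational(196249, 5476), Pow(Mul(Add(-12, -1), -15), -1)), -1) = Pow(Mul(Rational(196249, 5476), Pow(Mul(-13, -15), -1)), -1) = Pow(Mul(Rational(196249, 5476), Pow(195, -1)), -1) = Pow(Mul(Rational(196249, 5476), Rational(1, 195)), -1) = Pow(Rational(196249, 1067820), -1) = Rational(1067820, 196249)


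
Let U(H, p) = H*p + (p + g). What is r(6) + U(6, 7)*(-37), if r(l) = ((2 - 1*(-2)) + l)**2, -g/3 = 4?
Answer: -1269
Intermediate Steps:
g = -12 (g = -3*4 = -12)
U(H, p) = -12 + p + H*p (U(H, p) = H*p + (p - 12) = H*p + (-12 + p) = -12 + p + H*p)
r(l) = (4 + l)**2 (r(l) = ((2 + 2) + l)**2 = (4 + l)**2)
r(6) + U(6, 7)*(-37) = (4 + 6)**2 + (-12 + 7 + 6*7)*(-37) = 10**2 + (-12 + 7 + 42)*(-37) = 100 + 37*(-37) = 100 - 1369 = -1269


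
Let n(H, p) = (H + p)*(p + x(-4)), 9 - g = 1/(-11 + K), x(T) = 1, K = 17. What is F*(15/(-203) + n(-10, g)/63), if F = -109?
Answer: 1835233/65772 ≈ 27.903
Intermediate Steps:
g = 53/6 (g = 9 - 1/(-11 + 17) = 9 - 1/6 = 53/6 ≈ 8.8333)
n(H, p) = (1 + p)*(H + p) (n(H, p) = (H + p)*(p + 1) = (H + p)*(1 + p) = (1 + p)*(H + p))
F*(15/(-203) + n(-10, g)/63) = -109*(15/(-203) + (-10 + 53/6 + (53/6)**2 - 10*53/6)/63) = -109*(15*(-1/203) + (-10 + 53/6 + 2809/36 - 265/3)*(1/63)) = -109*(-15/203 - 413/36*1/63) = -109*(-15/203 - 59/324) = -109*(-16837/65772) = 1835233/65772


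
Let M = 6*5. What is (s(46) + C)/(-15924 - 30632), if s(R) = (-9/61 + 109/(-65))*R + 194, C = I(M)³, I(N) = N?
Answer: -53745723/92297270 ≈ -0.58231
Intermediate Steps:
M = 30
C = 27000 (C = 30³ = 27000)
s(R) = 194 - 7234*R/3965 (s(R) = (-9*1/61 + 109*(-1/65))*R + 194 = (-9/61 - 109/65)*R + 194 = -7234*R/3965 + 194 = 194 - 7234*R/3965)
(s(46) + C)/(-15924 - 30632) = ((194 - 7234/3965*46) + 27000)/(-15924 - 30632) = ((194 - 332764/3965) + 27000)/(-46556) = (436446/3965 + 27000)*(-1/46556) = (107491446/3965)*(-1/46556) = -53745723/92297270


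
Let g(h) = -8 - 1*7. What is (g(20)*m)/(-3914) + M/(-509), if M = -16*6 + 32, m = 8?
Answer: 155788/996113 ≈ 0.15640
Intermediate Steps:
g(h) = -15 (g(h) = -8 - 7 = -15)
M = -64 (M = -96 + 32 = -64)
(g(20)*m)/(-3914) + M/(-509) = -15*8/(-3914) - 64/(-509) = -120*(-1/3914) - 64*(-1/509) = 60/1957 + 64/509 = 155788/996113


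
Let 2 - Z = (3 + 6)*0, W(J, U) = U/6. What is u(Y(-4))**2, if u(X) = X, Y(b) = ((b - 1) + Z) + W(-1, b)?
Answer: 121/9 ≈ 13.444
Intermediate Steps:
W(J, U) = U/6 (W(J, U) = U*(1/6) = U/6)
Z = 2 (Z = 2 - (3 + 6)*0 = 2 - 9*0 = 2 - 1*0 = 2 + 0 = 2)
Y(b) = 1 + 7*b/6 (Y(b) = ((b - 1) + 2) + b/6 = ((-1 + b) + 2) + b/6 = (1 + b) + b/6 = 1 + 7*b/6)
u(Y(-4))**2 = (1 + (7/6)*(-4))**2 = (1 - 14/3)**2 = (-11/3)**2 = 121/9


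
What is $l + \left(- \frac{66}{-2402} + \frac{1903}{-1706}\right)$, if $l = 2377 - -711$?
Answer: $\frac{6324792523}{2048906} \approx 3086.9$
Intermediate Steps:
$l = 3088$ ($l = 2377 + 711 = 3088$)
$l + \left(- \frac{66}{-2402} + \frac{1903}{-1706}\right) = 3088 + \left(- \frac{66}{-2402} + \frac{1903}{-1706}\right) = 3088 + \left(\left(-66\right) \left(- \frac{1}{2402}\right) + 1903 \left(- \frac{1}{1706}\right)\right) = 3088 + \left(\frac{33}{1201} - \frac{1903}{1706}\right) = 3088 - \frac{2229205}{2048906} = \frac{6324792523}{2048906}$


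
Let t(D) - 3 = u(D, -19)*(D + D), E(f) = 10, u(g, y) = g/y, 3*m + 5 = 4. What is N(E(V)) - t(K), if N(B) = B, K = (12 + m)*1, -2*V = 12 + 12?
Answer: 3647/171 ≈ 21.327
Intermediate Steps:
m = -⅓ (m = -5/3 + (⅓)*4 = -5/3 + 4/3 = -⅓ ≈ -0.33333)
V = -12 (V = -(12 + 12)/2 = -½*24 = -12)
K = 35/3 (K = (12 - ⅓)*1 = (35/3)*1 = 35/3 ≈ 11.667)
t(D) = 3 - 2*D²/19 (t(D) = 3 + (D/(-19))*(D + D) = 3 + (D*(-1/19))*(2*D) = 3 + (-D/19)*(2*D) = 3 - 2*D²/19)
N(E(V)) - t(K) = 10 - (3 - 2*(35/3)²/19) = 10 - (3 - 2/19*1225/9) = 10 - (3 - 2450/171) = 10 - 1*(-1937/171) = 10 + 1937/171 = 3647/171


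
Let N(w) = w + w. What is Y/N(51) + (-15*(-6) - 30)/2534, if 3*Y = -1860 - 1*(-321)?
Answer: -215637/43078 ≈ -5.0057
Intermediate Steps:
Y = -513 (Y = (-1860 - 1*(-321))/3 = (-1860 + 321)/3 = (1/3)*(-1539) = -513)
N(w) = 2*w
Y/N(51) + (-15*(-6) - 30)/2534 = -513/(2*51) + (-15*(-6) - 30)/2534 = -513/102 + (90 - 30)*(1/2534) = -513*1/102 + 60*(1/2534) = -171/34 + 30/1267 = -215637/43078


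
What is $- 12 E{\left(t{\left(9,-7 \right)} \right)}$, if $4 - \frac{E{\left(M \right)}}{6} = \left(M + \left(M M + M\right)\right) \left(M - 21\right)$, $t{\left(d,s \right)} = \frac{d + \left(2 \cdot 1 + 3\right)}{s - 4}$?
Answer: $\frac{1592352}{1331} \approx 1196.4$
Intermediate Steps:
$t{\left(d,s \right)} = \frac{5 + d}{-4 + s}$ ($t{\left(d,s \right)} = \frac{d + \left(2 + 3\right)}{-4 + s} = \frac{d + 5}{-4 + s} = \frac{5 + d}{-4 + s}$)
$E{\left(M \right)} = 24 - 6 \left(-21 + M\right) \left(M^{2} + 2 M\right)$ ($E{\left(M \right)} = 24 - 6 \left(M + \left(M M + M\right)\right) \left(M - 21\right) = 24 - 6 \left(M + \left(M^{2} + M\right)\right) \left(-21 + M\right) = 24 - 6 \left(M + \left(M + M^{2}\right)\right) \left(-21 + M\right) = 24 - 6 \left(M^{2} + 2 M\right) \left(-21 + M\right) = 24 - 6 \left(-21 + M\right) \left(M^{2} + 2 M\right)$)
$- 12 E{\left(t{\left(9,-7 \right)} \right)} = - 12 \left(24 - 6 \left(\frac{5 + 9}{-4 - 7}\right)^{3} + 114 \left(\frac{5 + 9}{-4 - 7}\right)^{2} + 252 \frac{5 + 9}{-4 - 7}\right) = - 12 \left(24 - 6 \left(\frac{1}{-11} \cdot 14\right)^{3} + 114 \left(\frac{1}{-11} \cdot 14\right)^{2} + 252 \frac{1}{-11} \cdot 14\right) = - 12 \left(24 - 6 \left(\left(- \frac{1}{11}\right) 14\right)^{3} + 114 \left(\left(- \frac{1}{11}\right) 14\right)^{2} + 252 \left(\left(- \frac{1}{11}\right) 14\right)\right) = - 12 \left(24 - 6 \left(- \frac{14}{11}\right)^{3} + 114 \left(- \frac{14}{11}\right)^{2} + 252 \left(- \frac{14}{11}\right)\right) = - 12 \left(24 - - \frac{16464}{1331} + 114 \cdot \frac{196}{121} - \frac{3528}{11}\right) = - 12 \left(24 + \frac{16464}{1331} + \frac{22344}{121} - \frac{3528}{11}\right) = \left(-12\right) \left(- \frac{132696}{1331}\right) = \frac{1592352}{1331}$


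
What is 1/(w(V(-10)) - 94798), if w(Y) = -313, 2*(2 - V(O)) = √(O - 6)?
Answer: -1/95111 ≈ -1.0514e-5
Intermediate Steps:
V(O) = 2 - √(-6 + O)/2 (V(O) = 2 - √(O - 6)/2 = 2 - √(-6 + O)/2)
1/(w(V(-10)) - 94798) = 1/(-313 - 94798) = 1/(-95111) = -1/95111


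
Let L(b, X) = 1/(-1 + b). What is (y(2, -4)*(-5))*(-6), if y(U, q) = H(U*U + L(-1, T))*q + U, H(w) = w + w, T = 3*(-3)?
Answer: -780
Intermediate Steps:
T = -9
H(w) = 2*w
y(U, q) = U + q*(-1 + 2*U²) (y(U, q) = (2*(U*U + 1/(-1 - 1)))*q + U = (2*(U² + 1/(-2)))*q + U = (2*(U² - ½))*q + U = (2*(-½ + U²))*q + U = (-1 + 2*U²)*q + U = q*(-1 + 2*U²) + U = U + q*(-1 + 2*U²))
(y(2, -4)*(-5))*(-6) = ((2 - 4*(-1 + 2*2²))*(-5))*(-6) = ((2 - 4*(-1 + 2*4))*(-5))*(-6) = ((2 - 4*(-1 + 8))*(-5))*(-6) = ((2 - 4*7)*(-5))*(-6) = ((2 - 28)*(-5))*(-6) = -26*(-5)*(-6) = 130*(-6) = -780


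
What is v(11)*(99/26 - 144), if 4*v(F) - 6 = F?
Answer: -61965/104 ≈ -595.82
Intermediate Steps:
v(F) = 3/2 + F/4
v(11)*(99/26 - 144) = (3/2 + (¼)*11)*(99/26 - 144) = (3/2 + 11/4)*(99*(1/26) - 144) = 17*(99/26 - 144)/4 = (17/4)*(-3645/26) = -61965/104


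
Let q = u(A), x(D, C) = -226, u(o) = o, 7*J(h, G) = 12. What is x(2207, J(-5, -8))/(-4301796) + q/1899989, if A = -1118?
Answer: -168461939/314360195394 ≈ -0.00053589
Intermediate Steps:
J(h, G) = 12/7 (J(h, G) = (1/7)*12 = 12/7)
q = -1118
x(2207, J(-5, -8))/(-4301796) + q/1899989 = -226/(-4301796) - 1118/1899989 = -226*(-1/4301796) - 1118*1/1899989 = 113/2150898 - 86/146153 = -168461939/314360195394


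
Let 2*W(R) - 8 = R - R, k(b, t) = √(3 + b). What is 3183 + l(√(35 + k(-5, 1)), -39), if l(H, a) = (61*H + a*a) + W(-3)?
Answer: 4708 + 61*√(35 + I*√2) ≈ 5069.0 + 7.2894*I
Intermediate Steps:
W(R) = 4 (W(R) = 4 + (R - R)/2 = 4 + (½)*0 = 4 + 0 = 4)
l(H, a) = 4 + a² + 61*H (l(H, a) = (61*H + a*a) + 4 = (61*H + a²) + 4 = (a² + 61*H) + 4 = 4 + a² + 61*H)
3183 + l(√(35 + k(-5, 1)), -39) = 3183 + (4 + (-39)² + 61*√(35 + √(3 - 5))) = 3183 + (4 + 1521 + 61*√(35 + √(-2))) = 3183 + (4 + 1521 + 61*√(35 + I*√2)) = 3183 + (1525 + 61*√(35 + I*√2)) = 4708 + 61*√(35 + I*√2)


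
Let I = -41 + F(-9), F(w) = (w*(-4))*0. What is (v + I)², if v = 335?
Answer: 86436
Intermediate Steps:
F(w) = 0 (F(w) = -4*w*0 = 0)
I = -41 (I = -41 + 0 = -41)
(v + I)² = (335 - 41)² = 294² = 86436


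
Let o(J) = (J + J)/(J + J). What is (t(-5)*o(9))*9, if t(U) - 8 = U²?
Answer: 297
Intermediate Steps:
t(U) = 8 + U²
o(J) = 1 (o(J) = (2*J)/((2*J)) = (2*J)*(1/(2*J)) = 1)
(t(-5)*o(9))*9 = ((8 + (-5)²)*1)*9 = ((8 + 25)*1)*9 = (33*1)*9 = 33*9 = 297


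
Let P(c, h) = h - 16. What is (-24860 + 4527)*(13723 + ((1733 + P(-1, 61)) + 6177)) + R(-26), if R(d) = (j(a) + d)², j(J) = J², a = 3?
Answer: -440778485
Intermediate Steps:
P(c, h) = -16 + h
R(d) = (9 + d)² (R(d) = (3² + d)² = (9 + d)²)
(-24860 + 4527)*(13723 + ((1733 + P(-1, 61)) + 6177)) + R(-26) = (-24860 + 4527)*(13723 + ((1733 + (-16 + 61)) + 6177)) + (9 - 26)² = -20333*(13723 + ((1733 + 45) + 6177)) + (-17)² = -20333*(13723 + (1778 + 6177)) + 289 = -20333*(13723 + 7955) + 289 = -20333*21678 + 289 = -440778774 + 289 = -440778485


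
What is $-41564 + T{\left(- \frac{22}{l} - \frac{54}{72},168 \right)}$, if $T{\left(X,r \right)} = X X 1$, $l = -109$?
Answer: $- \frac{7901093023}{190096} \approx -41564.0$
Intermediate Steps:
$T{\left(X,r \right)} = X^{2}$ ($T{\left(X,r \right)} = X^{2} \cdot 1 = X^{2}$)
$-41564 + T{\left(- \frac{22}{l} - \frac{54}{72},168 \right)} = -41564 + \left(- \frac{22}{-109} - \frac{54}{72}\right)^{2} = -41564 + \left(\left(-22\right) \left(- \frac{1}{109}\right) - \frac{3}{4}\right)^{2} = -41564 + \left(\frac{22}{109} - \frac{3}{4}\right)^{2} = -41564 + \left(- \frac{239}{436}\right)^{2} = -41564 + \frac{57121}{190096} = - \frac{7901093023}{190096}$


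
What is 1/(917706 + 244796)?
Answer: 1/1162502 ≈ 8.6021e-7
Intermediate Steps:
1/(917706 + 244796) = 1/1162502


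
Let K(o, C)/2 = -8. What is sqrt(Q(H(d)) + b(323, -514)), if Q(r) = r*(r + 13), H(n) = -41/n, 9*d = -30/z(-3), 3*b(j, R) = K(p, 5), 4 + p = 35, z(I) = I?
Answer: sqrt(788919)/30 ≈ 29.607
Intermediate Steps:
p = 31 (p = -4 + 35 = 31)
K(o, C) = -16 (K(o, C) = 2*(-8) = -16)
b(j, R) = -16/3 (b(j, R) = (1/3)*(-16) = -16/3)
d = 10/9 (d = (-30/(-3))/9 = (-30*(-1/3))/9 = (1/9)*10 = 10/9 ≈ 1.1111)
Q(r) = r*(13 + r)
sqrt(Q(H(d)) + b(323, -514)) = sqrt((-41/10/9)*(13 - 41/10/9) - 16/3) = sqrt((-41*9/10)*(13 - 41*9/10) - 16/3) = sqrt(-369*(13 - 369/10)/10 - 16/3) = sqrt(-369/10*(-239/10) - 16/3) = sqrt(88191/100 - 16/3) = sqrt(262973/300) = sqrt(788919)/30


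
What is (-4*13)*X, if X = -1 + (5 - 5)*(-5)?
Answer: 52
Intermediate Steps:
X = -1 (X = -1 + 0*(-5) = -1 + 0 = -1)
(-4*13)*X = -4*13*(-1) = -52*(-1) = 52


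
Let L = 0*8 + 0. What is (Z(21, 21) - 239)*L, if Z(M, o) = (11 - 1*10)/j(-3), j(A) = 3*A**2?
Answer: 0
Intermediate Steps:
L = 0 (L = 0 + 0 = 0)
Z(M, o) = 1/27 (Z(M, o) = (11 - 1*10)/((3*(-3)**2)) = (11 - 10)/((3*9)) = 1/27)
(Z(21, 21) - 239)*L = (1/27 - 239)*0 = -6452/27*0 = 0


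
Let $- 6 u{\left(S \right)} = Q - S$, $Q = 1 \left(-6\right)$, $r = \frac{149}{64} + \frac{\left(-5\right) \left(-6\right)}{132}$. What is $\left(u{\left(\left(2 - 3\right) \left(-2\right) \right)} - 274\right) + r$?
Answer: $- \frac{570475}{2112} \approx -270.11$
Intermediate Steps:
$r = \frac{1799}{704}$ ($r = 149 \cdot \frac{1}{64} + 30 \cdot \frac{1}{132} = \frac{149}{64} + \frac{5}{22} = \frac{1799}{704} \approx 2.5554$)
$Q = -6$
$u{\left(S \right)} = 1 + \frac{S}{6}$ ($u{\left(S \right)} = - \frac{-6 - S}{6} = 1 + \frac{S}{6}$)
$\left(u{\left(\left(2 - 3\right) \left(-2\right) \right)} - 274\right) + r = \left(\left(1 + \frac{\left(2 - 3\right) \left(-2\right)}{6}\right) - 274\right) + \frac{1799}{704} = \left(\left(1 + \frac{\left(-1\right) \left(-2\right)}{6}\right) - 274\right) + \frac{1799}{704} = \left(\left(1 + \frac{1}{6} \cdot 2\right) - 274\right) + \frac{1799}{704} = \left(\left(1 + \frac{1}{3}\right) - 274\right) + \frac{1799}{704} = \left(\frac{4}{3} - 274\right) + \frac{1799}{704} = - \frac{818}{3} + \frac{1799}{704} = - \frac{570475}{2112}$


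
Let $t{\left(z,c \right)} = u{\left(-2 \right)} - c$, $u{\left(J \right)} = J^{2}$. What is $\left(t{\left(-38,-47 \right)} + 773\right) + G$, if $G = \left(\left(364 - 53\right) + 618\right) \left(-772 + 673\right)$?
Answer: $-91147$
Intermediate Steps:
$t{\left(z,c \right)} = 4 - c$ ($t{\left(z,c \right)} = \left(-2\right)^{2} - c = 4 - c$)
$G = -91971$ ($G = \left(311 + 618\right) \left(-99\right) = 929 \left(-99\right) = -91971$)
$\left(t{\left(-38,-47 \right)} + 773\right) + G = \left(\left(4 - -47\right) + 773\right) - 91971 = \left(\left(4 + 47\right) + 773\right) - 91971 = \left(51 + 773\right) - 91971 = 824 - 91971 = -91147$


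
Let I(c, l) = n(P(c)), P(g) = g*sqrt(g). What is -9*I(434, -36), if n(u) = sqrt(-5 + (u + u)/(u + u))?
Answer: -18*I ≈ -18.0*I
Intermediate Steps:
P(g) = g**(3/2)
n(u) = 2*I (n(u) = sqrt(-5 + (2*u)/((2*u))) = sqrt(-5 + (2*u)*(1/(2*u))) = sqrt(-5 + 1) = sqrt(-4) = 2*I)
I(c, l) = 2*I
-9*I(434, -36) = -18*I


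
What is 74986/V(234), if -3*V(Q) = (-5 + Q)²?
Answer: -224958/52441 ≈ -4.2897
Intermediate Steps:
V(Q) = -(-5 + Q)²/3
74986/V(234) = 74986/((-(-5 + 234)²/3)) = 74986/((-⅓*229²)) = 74986/((-⅓*52441)) = 74986/(-52441/3) = 74986*(-3/52441) = -224958/52441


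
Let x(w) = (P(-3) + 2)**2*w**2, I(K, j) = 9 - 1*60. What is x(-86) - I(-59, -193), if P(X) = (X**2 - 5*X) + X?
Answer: 3912535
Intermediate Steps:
P(X) = X**2 - 4*X
I(K, j) = -51 (I(K, j) = 9 - 60 = -51)
x(w) = 529*w**2 (x(w) = (-3*(-4 - 3) + 2)**2*w**2 = (-3*(-7) + 2)**2*w**2 = (21 + 2)**2*w**2 = 23**2*w**2 = 529*w**2)
x(-86) - I(-59, -193) = 529*(-86)**2 - 1*(-51) = 529*7396 + 51 = 3912484 + 51 = 3912535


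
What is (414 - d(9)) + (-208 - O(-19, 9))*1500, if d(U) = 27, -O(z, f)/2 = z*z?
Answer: 771387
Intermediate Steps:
O(z, f) = -2*z² (O(z, f) = -2*z*z = -2*z²)
(414 - d(9)) + (-208 - O(-19, 9))*1500 = (414 - 1*27) + (-208 - (-2)*(-19)²)*1500 = (414 - 27) + (-208 - (-2)*361)*1500 = 387 + (-208 - 1*(-722))*1500 = 387 + (-208 + 722)*1500 = 387 + 514*1500 = 387 + 771000 = 771387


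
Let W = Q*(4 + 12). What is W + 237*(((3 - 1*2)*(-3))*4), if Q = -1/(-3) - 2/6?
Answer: -2844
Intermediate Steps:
Q = 0 (Q = -1*(-⅓) - 2*⅙ = ⅓ - ⅓ = 0)
W = 0 (W = 0*(4 + 12) = 0*16 = 0)
W + 237*(((3 - 1*2)*(-3))*4) = 0 + 237*(((3 - 1*2)*(-3))*4) = 0 + 237*(((3 - 2)*(-3))*4) = 0 + 237*((1*(-3))*4) = 0 + 237*(-3*4) = 0 + 237*(-12) = 0 - 2844 = -2844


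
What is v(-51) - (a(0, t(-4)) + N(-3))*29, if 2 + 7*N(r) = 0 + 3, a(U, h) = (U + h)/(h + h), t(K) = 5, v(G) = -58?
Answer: -1073/14 ≈ -76.643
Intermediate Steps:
a(U, h) = (U + h)/(2*h) (a(U, h) = (U + h)/((2*h)) = (U + h)*(1/(2*h)) = (U + h)/(2*h))
N(r) = 1/7 (N(r) = -2/7 + (0 + 3)/7 = -2/7 + (1/7)*3 = -2/7 + 3/7 = 1/7)
v(-51) - (a(0, t(-4)) + N(-3))*29 = -58 - ((1/2)*(0 + 5)/5 + 1/7)*29 = -58 - ((1/2)*(1/5)*5 + 1/7)*29 = -58 - (1/2 + 1/7)*29 = -58 - 9*29/14 = -58 - 1*261/14 = -58 - 261/14 = -1073/14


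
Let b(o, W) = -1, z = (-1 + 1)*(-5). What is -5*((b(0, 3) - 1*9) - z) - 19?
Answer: 31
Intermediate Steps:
z = 0 (z = 0*(-5) = 0)
-5*((b(0, 3) - 1*9) - z) - 19 = -5*((-1 - 1*9) - 1*0) - 19 = -5*((-1 - 9) + 0) - 19 = -5*(-10 + 0) - 19 = -5*(-10) - 19 = 50 - 19 = 31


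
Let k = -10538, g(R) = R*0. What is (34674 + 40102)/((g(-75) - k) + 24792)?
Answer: 37388/17665 ≈ 2.1165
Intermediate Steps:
g(R) = 0
(34674 + 40102)/((g(-75) - k) + 24792) = (34674 + 40102)/((0 - 1*(-10538)) + 24792) = 74776/((0 + 10538) + 24792) = 74776/(10538 + 24792) = 74776/35330 = 74776*(1/35330) = 37388/17665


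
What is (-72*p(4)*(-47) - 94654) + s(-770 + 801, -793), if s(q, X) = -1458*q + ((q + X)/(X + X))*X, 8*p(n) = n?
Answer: -138541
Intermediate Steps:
p(n) = n/8
s(q, X) = X/2 - 2915*q/2 (s(q, X) = -1458*q + ((X + q)/((2*X)))*X = -1458*q + ((X + q)*(1/(2*X)))*X = -1458*q + ((X + q)/(2*X))*X = -1458*q + (X/2 + q/2) = X/2 - 2915*q/2)
(-72*p(4)*(-47) - 94654) + s(-770 + 801, -793) = (-9*4*(-47) - 94654) + ((1/2)*(-793) - 2915*(-770 + 801)/2) = (-72*1/2*(-47) - 94654) + (-793/2 - 2915/2*31) = (-36*(-47) - 94654) + (-793/2 - 90365/2) = (1692 - 94654) - 45579 = -92962 - 45579 = -138541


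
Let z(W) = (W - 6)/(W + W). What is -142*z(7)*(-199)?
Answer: 14129/7 ≈ 2018.4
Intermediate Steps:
z(W) = (-6 + W)/(2*W) (z(W) = (-6 + W)/((2*W)) = (-6 + W)*(1/(2*W)) = (-6 + W)/(2*W))
-142*z(7)*(-199) = -71*(-6 + 7)/7*(-199) = -71/7*(-199) = 14129/7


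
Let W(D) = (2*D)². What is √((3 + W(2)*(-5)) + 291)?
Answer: √214 ≈ 14.629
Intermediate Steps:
W(D) = 4*D²
√((3 + W(2)*(-5)) + 291) = √((3 + (4*2²)*(-5)) + 291) = √((3 + (4*4)*(-5)) + 291) = √((3 + 16*(-5)) + 291) = √((3 - 80) + 291) = √(-77 + 291) = √214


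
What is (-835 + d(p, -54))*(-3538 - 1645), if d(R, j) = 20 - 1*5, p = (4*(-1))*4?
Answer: 4250060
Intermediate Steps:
p = -16 (p = -4*4 = -16)
d(R, j) = 15 (d(R, j) = 20 - 5 = 15)
(-835 + d(p, -54))*(-3538 - 1645) = (-835 + 15)*(-3538 - 1645) = -820*(-5183) = 4250060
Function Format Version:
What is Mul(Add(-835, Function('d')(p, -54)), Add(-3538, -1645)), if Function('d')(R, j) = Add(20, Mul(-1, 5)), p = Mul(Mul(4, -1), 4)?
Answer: 4250060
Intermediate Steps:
p = -16 (p = Mul(-4, 4) = -16)
Function('d')(R, j) = 15 (Function('d')(R, j) = Add(20, -5) = 15)
Mul(Add(-835, Function('d')(p, -54)), Add(-3538, -1645)) = Mul(Add(-835, 15), Add(-3538, -1645)) = Mul(-820, -5183) = 4250060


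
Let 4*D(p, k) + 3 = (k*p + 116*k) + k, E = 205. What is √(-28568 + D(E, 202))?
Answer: I*√49231/2 ≈ 110.94*I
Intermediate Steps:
D(p, k) = -¾ + 117*k/4 + k*p/4 (D(p, k) = -¾ + ((k*p + 116*k) + k)/4 = -¾ + ((116*k + k*p) + k)/4 = -¾ + (117*k + k*p)/4 = -¾ + (117*k/4 + k*p/4) = -¾ + 117*k/4 + k*p/4)
√(-28568 + D(E, 202)) = √(-28568 + (-¾ + (117/4)*202 + (¼)*202*205)) = √(-28568 + (-¾ + 11817/2 + 20705/2)) = √(-28568 + 65041/4) = √(-49231/4) = I*√49231/2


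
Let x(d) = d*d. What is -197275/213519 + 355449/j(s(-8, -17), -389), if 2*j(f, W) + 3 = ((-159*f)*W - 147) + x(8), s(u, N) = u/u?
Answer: 139605539687/13188001035 ≈ 10.586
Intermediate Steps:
s(u, N) = 1
x(d) = d**2
j(f, W) = -43 - 159*W*f/2 (j(f, W) = -3/2 + (((-159*f)*W - 147) + 8**2)/2 = -3/2 + ((-159*W*f - 147) + 64)/2 = -3/2 + ((-147 - 159*W*f) + 64)/2 = -3/2 + (-83 - 159*W*f)/2 = -3/2 + (-83/2 - 159*W*f/2) = -43 - 159*W*f/2)
-197275/213519 + 355449/j(s(-8, -17), -389) = -197275/213519 + 355449/(-43 - 159/2*(-389)*1) = -197275*1/213519 + 355449/(-43 + 61851/2) = -197275/213519 + 355449/(61765/2) = -197275/213519 + 355449*(2/61765) = -197275/213519 + 710898/61765 = 139605539687/13188001035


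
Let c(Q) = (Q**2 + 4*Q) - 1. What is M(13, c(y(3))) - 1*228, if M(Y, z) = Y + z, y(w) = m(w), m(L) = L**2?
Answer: -99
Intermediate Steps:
y(w) = w**2
c(Q) = -1 + Q**2 + 4*Q
M(13, c(y(3))) - 1*228 = (13 + (-1 + (3**2)**2 + 4*3**2)) - 1*228 = (13 + (-1 + 9**2 + 4*9)) - 228 = (13 + (-1 + 81 + 36)) - 228 = (13 + 116) - 228 = 129 - 228 = -99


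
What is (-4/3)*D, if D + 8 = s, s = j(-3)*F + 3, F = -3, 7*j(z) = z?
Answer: 104/21 ≈ 4.9524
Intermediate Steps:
j(z) = z/7
s = 30/7 (s = ((⅐)*(-3))*(-3) + 3 = -3/7*(-3) + 3 = 9/7 + 3 = 30/7 ≈ 4.2857)
D = -26/7 (D = -8 + 30/7 = -26/7 ≈ -3.7143)
(-4/3)*D = (-4/3)*(-26/7) = ((⅓)*(-4))*(-26/7) = -4/3*(-26/7) = 104/21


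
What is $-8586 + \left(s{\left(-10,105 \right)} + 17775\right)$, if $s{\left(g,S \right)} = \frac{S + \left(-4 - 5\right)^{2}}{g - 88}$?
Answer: $\frac{450168}{49} \approx 9187.1$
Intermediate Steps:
$s{\left(g,S \right)} = \frac{81 + S}{-88 + g}$ ($s{\left(g,S \right)} = \frac{S + \left(-9\right)^{2}}{-88 + g} = \frac{S + 81}{-88 + g} = \frac{81 + S}{-88 + g}$)
$-8586 + \left(s{\left(-10,105 \right)} + 17775\right) = -8586 + \left(\frac{81 + 105}{-88 - 10} + 17775\right) = -8586 + \left(\frac{1}{-98} \cdot 186 + 17775\right) = -8586 + \left(\left(- \frac{1}{98}\right) 186 + 17775\right) = -8586 + \left(- \frac{93}{49} + 17775\right) = -8586 + \frac{870882}{49} = \frac{450168}{49}$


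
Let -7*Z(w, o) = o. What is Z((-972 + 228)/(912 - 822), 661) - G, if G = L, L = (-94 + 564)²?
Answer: -1546961/7 ≈ -2.2099e+5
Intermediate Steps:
L = 220900 (L = 470² = 220900)
Z(w, o) = -o/7
G = 220900
Z((-972 + 228)/(912 - 822), 661) - G = -⅐*661 - 1*220900 = -661/7 - 220900 = -1546961/7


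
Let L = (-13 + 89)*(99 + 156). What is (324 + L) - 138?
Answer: 19566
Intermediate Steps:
L = 19380 (L = 76*255 = 19380)
(324 + L) - 138 = (324 + 19380) - 138 = 19704 - 138 = 19566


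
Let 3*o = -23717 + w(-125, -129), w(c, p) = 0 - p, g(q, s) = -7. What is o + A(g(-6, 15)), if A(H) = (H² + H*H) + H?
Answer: -23315/3 ≈ -7771.7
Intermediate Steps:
w(c, p) = -p
A(H) = H + 2*H² (A(H) = (H² + H²) + H = 2*H² + H = H + 2*H²)
o = -23588/3 (o = (-23717 - 1*(-129))/3 = (-23717 + 129)/3 = (⅓)*(-23588) = -23588/3 ≈ -7862.7)
o + A(g(-6, 15)) = -23588/3 - 7*(1 + 2*(-7)) = -23588/3 - 7*(1 - 14) = -23588/3 - 7*(-13) = -23588/3 + 91 = -23315/3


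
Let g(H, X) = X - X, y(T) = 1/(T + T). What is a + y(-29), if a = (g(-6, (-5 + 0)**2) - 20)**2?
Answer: 23199/58 ≈ 399.98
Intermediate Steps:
y(T) = 1/(2*T)
g(H, X) = 0
a = 400 (a = (0 - 20)**2 = (-20)**2 = 400)
a + y(-29) = 400 + (1/2)/(-29) = 400 + (1/2)*(-1/29) = 400 - 1/58 = 23199/58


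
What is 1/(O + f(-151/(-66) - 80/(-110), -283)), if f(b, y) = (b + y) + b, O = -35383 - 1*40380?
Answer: -33/2509319 ≈ -1.3151e-5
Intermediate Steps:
O = -75763 (O = -35383 - 40380 = -75763)
f(b, y) = y + 2*b
1/(O + f(-151/(-66) - 80/(-110), -283)) = 1/(-75763 + (-283 + 2*(-151/(-66) - 80/(-110)))) = 1/(-75763 + (-283 + 2*(-151*(-1/66) - 80*(-1/110)))) = 1/(-75763 + (-283 + 2*(151/66 + 8/11))) = 1/(-75763 + (-283 + 2*(199/66))) = 1/(-75763 + (-283 + 199/33)) = 1/(-75763 - 9140/33) = 1/(-2509319/33) = -33/2509319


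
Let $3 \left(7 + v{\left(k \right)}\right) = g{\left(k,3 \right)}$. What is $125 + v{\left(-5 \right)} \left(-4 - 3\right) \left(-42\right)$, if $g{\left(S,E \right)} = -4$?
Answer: $-2325$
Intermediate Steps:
$v{\left(k \right)} = - \frac{25}{3}$ ($v{\left(k \right)} = -7 + \frac{1}{3} \left(-4\right) = -7 - \frac{4}{3} = - \frac{25}{3}$)
$125 + v{\left(-5 \right)} \left(-4 - 3\right) \left(-42\right) = 125 + - \frac{25 \left(-4 - 3\right)}{3} \left(-42\right) = 125 + \left(- \frac{25}{3}\right) \left(-7\right) \left(-42\right) = 125 + \frac{175}{3} \left(-42\right) = 125 - 2450 = -2325$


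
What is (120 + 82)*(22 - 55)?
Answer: -6666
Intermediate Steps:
(120 + 82)*(22 - 55) = 202*(-33) = -6666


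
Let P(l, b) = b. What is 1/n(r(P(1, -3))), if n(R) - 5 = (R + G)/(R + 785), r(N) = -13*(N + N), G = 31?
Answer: 863/4424 ≈ 0.19507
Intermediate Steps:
r(N) = -26*N
n(R) = 5 + (31 + R)/(785 + R) (n(R) = 5 + (R + 31)/(R + 785) = 5 + (31 + R)/(785 + R))
1/n(r(P(1, -3))) = 1/(2*(1978 + 3*(-26*(-3)))/(785 - 26*(-3))) = 1/(2*(1978 + 3*78)/(785 + 78)) = 1/(2*(1978 + 234)/863) = 1/(2*(1/863)*2212) = 1/(4424/863) = 863/4424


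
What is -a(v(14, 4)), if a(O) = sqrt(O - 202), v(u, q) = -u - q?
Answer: -2*I*sqrt(55) ≈ -14.832*I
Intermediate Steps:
v(u, q) = -q - u
a(O) = sqrt(-202 + O)
-a(v(14, 4)) = -sqrt(-202 + (-1*4 - 1*14)) = -sqrt(-202 + (-4 - 14)) = -sqrt(-202 - 18) = -sqrt(-220) = -2*I*sqrt(55)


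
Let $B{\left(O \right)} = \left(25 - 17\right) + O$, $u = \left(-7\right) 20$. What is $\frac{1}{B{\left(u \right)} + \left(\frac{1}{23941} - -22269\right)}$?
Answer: $\frac{23941}{529981918} \approx 4.5173 \cdot 10^{-5}$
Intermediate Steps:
$u = -140$
$B{\left(O \right)} = 8 + O$ ($B{\left(O \right)} = \left(25 - 17\right) + O = 8 + O$)
$\frac{1}{B{\left(u \right)} + \left(\frac{1}{23941} - -22269\right)} = \frac{1}{\left(8 - 140\right) + \left(\frac{1}{23941} - -22269\right)} = \frac{1}{-132 + \left(\frac{1}{23941} + 22269\right)} = \frac{1}{-132 + \frac{533142130}{23941}} = \frac{1}{\frac{529981918}{23941}} = \frac{23941}{529981918}$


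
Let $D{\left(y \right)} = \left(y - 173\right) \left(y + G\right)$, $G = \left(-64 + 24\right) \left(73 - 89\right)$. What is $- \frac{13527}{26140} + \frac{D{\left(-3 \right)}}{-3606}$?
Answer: $\frac{1440914659}{47130420} \approx 30.573$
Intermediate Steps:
$G = 640$ ($G = \left(-40\right) \left(-16\right) = 640$)
$D{\left(y \right)} = \left(-173 + y\right) \left(640 + y\right)$ ($D{\left(y \right)} = \left(y - 173\right) \left(y + 640\right) = \left(-173 + y\right) \left(640 + y\right)$)
$- \frac{13527}{26140} + \frac{D{\left(-3 \right)}}{-3606} = - \frac{13527}{26140} + \frac{-110720 + \left(-3\right)^{2} + 467 \left(-3\right)}{-3606} = \left(-13527\right) \frac{1}{26140} + \left(-110720 + 9 - 1401\right) \left(- \frac{1}{3606}\right) = - \frac{13527}{26140} - - \frac{56056}{1803} = - \frac{13527}{26140} + \frac{56056}{1803} = \frac{1440914659}{47130420}$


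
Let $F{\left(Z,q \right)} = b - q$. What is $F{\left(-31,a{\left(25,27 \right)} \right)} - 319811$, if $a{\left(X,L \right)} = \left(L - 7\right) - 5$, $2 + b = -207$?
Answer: $-320035$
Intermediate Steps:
$b = -209$ ($b = -2 - 207 = -209$)
$a{\left(X,L \right)} = -12 + L$ ($a{\left(X,L \right)} = \left(-7 + L\right) - 5 = -12 + L$)
$F{\left(Z,q \right)} = -209 - q$
$F{\left(-31,a{\left(25,27 \right)} \right)} - 319811 = \left(-209 - \left(-12 + 27\right)\right) - 319811 = \left(-209 - 15\right) - 319811 = -224 - 319811 = -320035$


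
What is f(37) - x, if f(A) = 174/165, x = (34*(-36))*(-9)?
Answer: -605822/55 ≈ -11015.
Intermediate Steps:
x = 11016 (x = -1224*(-9) = 11016)
f(A) = 58/55 (f(A) = 174*(1/165) = 58/55)
f(37) - x = 58/55 - 1*11016 = 58/55 - 11016 = -605822/55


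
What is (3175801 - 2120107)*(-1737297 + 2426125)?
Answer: 727191586632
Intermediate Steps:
(3175801 - 2120107)*(-1737297 + 2426125) = 1055694*688828 = 727191586632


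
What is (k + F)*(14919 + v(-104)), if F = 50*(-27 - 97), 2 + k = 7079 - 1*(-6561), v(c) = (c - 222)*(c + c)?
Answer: 615323426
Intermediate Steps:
v(c) = 2*c*(-222 + c) (v(c) = (-222 + c)*(2*c) = 2*c*(-222 + c))
k = 13638 (k = -2 + (7079 - 1*(-6561)) = -2 + (7079 + 6561) = -2 + 13640 = 13638)
F = -6200 (F = 50*(-124) = -6200)
(k + F)*(14919 + v(-104)) = (13638 - 6200)*(14919 + 2*(-104)*(-222 - 104)) = 7438*(14919 + 2*(-104)*(-326)) = 7438*(14919 + 67808) = 7438*82727 = 615323426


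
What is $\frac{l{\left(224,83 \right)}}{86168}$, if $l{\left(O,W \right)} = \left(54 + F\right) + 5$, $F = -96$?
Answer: $- \frac{37}{86168} \approx -0.00042939$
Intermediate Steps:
$l{\left(O,W \right)} = -37$ ($l{\left(O,W \right)} = \left(54 - 96\right) + 5 = -42 + 5 = -37$)
$\frac{l{\left(224,83 \right)}}{86168} = - \frac{37}{86168}$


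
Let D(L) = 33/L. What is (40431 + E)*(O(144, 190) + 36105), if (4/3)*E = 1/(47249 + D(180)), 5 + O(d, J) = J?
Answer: 4159556313474540/2834951 ≈ 1.4672e+9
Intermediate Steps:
O(d, J) = -5 + J
E = 45/2834951 (E = 3/(4*(47249 + 33/180)) = 3/(4*(47249 + 33*(1/180))) = 3/(4*(47249 + 11/60)) = 3/(4*(2834951/60)) = (¾)*(60/2834951) = 45/2834951 ≈ 1.5873e-5)
(40431 + E)*(O(144, 190) + 36105) = (40431 + 45/2834951)*((-5 + 190) + 36105) = 114619903926*(185 + 36105)/2834951 = (114619903926/2834951)*36290 = 4159556313474540/2834951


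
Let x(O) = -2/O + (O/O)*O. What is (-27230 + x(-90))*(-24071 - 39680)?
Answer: 78375415649/45 ≈ 1.7417e+9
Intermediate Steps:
x(O) = O - 2/O (x(O) = -2/O + 1*O = -2/O + O = O - 2/O)
(-27230 + x(-90))*(-24071 - 39680) = (-27230 + (-90 - 2/(-90)))*(-24071 - 39680) = (-27230 + (-90 - 2*(-1/90)))*(-63751) = (-27230 + (-90 + 1/45))*(-63751) = (-27230 - 4049/45)*(-63751) = -1229399/45*(-63751) = 78375415649/45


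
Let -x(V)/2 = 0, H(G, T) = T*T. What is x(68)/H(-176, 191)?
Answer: 0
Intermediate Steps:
H(G, T) = T²
x(V) = 0 (x(V) = -2*0 = 0)
x(68)/H(-176, 191) = 0/(191²) = 0/36481 = 0*(1/36481) = 0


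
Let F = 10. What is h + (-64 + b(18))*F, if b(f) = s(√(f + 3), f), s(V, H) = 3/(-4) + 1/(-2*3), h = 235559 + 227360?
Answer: 2773619/6 ≈ 4.6227e+5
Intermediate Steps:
h = 462919
s(V, H) = -11/12 (s(V, H) = 3*(-¼) - ½*⅓ = -¾ - ⅙ = -11/12)
b(f) = -11/12
h + (-64 + b(18))*F = 462919 + (-64 - 11/12)*10 = 462919 - 779/12*10 = 462919 - 3895/6 = 2773619/6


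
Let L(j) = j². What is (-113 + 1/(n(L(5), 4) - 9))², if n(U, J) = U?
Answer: 3265249/256 ≈ 12755.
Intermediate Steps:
(-113 + 1/(n(L(5), 4) - 9))² = (-113 + 1/(5² - 9))² = (-113 + 1/(25 - 9))² = (-113 + 1/16)² = (-1807/16)² = 3265249/256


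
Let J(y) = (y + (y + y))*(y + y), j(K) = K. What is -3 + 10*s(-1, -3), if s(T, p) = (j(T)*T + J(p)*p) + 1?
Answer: -1603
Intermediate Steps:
J(y) = 6*y² (J(y) = (y + 2*y)*(2*y) = (3*y)*(2*y) = 6*y²)
s(T, p) = 1 + T² + 6*p³ (s(T, p) = (T*T + (6*p²)*p) + 1 = (T² + 6*p³) + 1 = 1 + T² + 6*p³)
-3 + 10*s(-1, -3) = -3 + 10*(1 + (-1)² + 6*(-3)³) = -3 + 10*(1 + 1 + 6*(-27)) = -3 + 10*(1 + 1 - 162) = -3 + 10*(-160) = -3 - 1600 = -1603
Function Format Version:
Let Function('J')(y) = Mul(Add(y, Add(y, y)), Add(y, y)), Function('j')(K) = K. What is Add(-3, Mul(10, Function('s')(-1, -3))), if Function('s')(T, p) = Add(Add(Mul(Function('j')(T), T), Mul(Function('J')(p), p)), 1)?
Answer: -1603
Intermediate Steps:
Function('J')(y) = Mul(6, Pow(y, 2)) (Function('J')(y) = Mul(Add(y, Mul(2, y)), Mul(2, y)) = Mul(Mul(3, y), Mul(2, y)) = Mul(6, Pow(y, 2)))
Function('s')(T, p) = Add(1, Pow(T, 2), Mul(6, Pow(p, 3))) (Function('s')(T, p) = Add(Add(Mul(T, T), Mul(Mul(6, Pow(p, 2)), p)), 1) = Add(Add(Pow(T, 2), Mul(6, Pow(p, 3))), 1) = Add(1, Pow(T, 2), Mul(6, Pow(p, 3))))
Add(-3, Mul(10, Function('s')(-1, -3))) = Add(-3, Mul(10, Add(1, Pow(-1, 2), Mul(6, Pow(-3, 3))))) = Add(-3, Mul(10, Add(1, 1, Mul(6, -27)))) = Add(-3, Mul(10, Add(1, 1, -162))) = Add(-3, Mul(10, -160)) = Add(-3, -1600) = -1603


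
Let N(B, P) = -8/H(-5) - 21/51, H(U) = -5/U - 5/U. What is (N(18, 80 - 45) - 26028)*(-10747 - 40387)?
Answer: 22629402834/17 ≈ 1.3311e+9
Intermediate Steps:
H(U) = -10/U
N(B, P) = -75/17 (N(B, P) = -8/((-10/(-5))) - 21/51 = -8/((-10*(-⅕))) - 21*1/51 = -8/2 - 7/17 = -8*½ - 7/17 = -4 - 7/17 = -75/17)
(N(18, 80 - 45) - 26028)*(-10747 - 40387) = (-75/17 - 26028)*(-10747 - 40387) = -442551/17*(-51134) = 22629402834/17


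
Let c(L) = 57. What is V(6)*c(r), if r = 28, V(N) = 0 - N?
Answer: -342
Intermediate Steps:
V(N) = -N
V(6)*c(r) = -1*6*57 = -6*57 = -342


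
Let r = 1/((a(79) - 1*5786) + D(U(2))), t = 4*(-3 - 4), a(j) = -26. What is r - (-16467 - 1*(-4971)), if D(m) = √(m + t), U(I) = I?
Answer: 194163815854/16889685 - I*√26/33779370 ≈ 11496.0 - 1.5095e-7*I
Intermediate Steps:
t = -28 (t = 4*(-7) = -28)
D(m) = √(-28 + m) (D(m) = √(m - 28) = √(-28 + m))
r = 1/(-5812 + I*√26) (r = 1/((-26 - 1*5786) + √(-28 + 2)) = 1/((-26 - 5786) + √(-26)) = 1/(-5812 + I*√26) ≈ -0.00017206 - 1.51e-7*I)
r - (-16467 - 1*(-4971)) = (-2906/16889685 - I*√26/33779370) - (-16467 - 1*(-4971)) = (-2906/16889685 - I*√26/33779370) - (-16467 + 4971) = (-2906/16889685 - I*√26/33779370) - 1*(-11496) = (-2906/16889685 - I*√26/33779370) + 11496 = 194163815854/16889685 - I*√26/33779370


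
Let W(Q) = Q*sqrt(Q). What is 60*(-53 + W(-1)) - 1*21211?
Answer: -24391 - 60*I ≈ -24391.0 - 60.0*I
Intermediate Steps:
W(Q) = Q**(3/2)
60*(-53 + W(-1)) - 1*21211 = 60*(-53 + (-1)**(3/2)) - 1*21211 = 60*(-53 - I) - 21211 = (-3180 - 60*I) - 21211 = -24391 - 60*I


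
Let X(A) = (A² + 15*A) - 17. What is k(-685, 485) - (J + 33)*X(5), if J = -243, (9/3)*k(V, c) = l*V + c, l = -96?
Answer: 118535/3 ≈ 39512.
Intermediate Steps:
k(V, c) = -32*V + c/3 (k(V, c) = (-96*V + c)/3 = (c - 96*V)/3 = -32*V + c/3)
X(A) = -17 + A² + 15*A
k(-685, 485) - (J + 33)*X(5) = (-32*(-685) + (⅓)*485) - (-243 + 33)*(-17 + 5² + 15*5) = (21920 + 485/3) - (-210)*(-17 + 25 + 75) = 66245/3 - (-210)*83 = 66245/3 - 1*(-17430) = 66245/3 + 17430 = 118535/3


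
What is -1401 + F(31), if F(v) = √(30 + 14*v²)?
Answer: -1401 + 2*√3371 ≈ -1284.9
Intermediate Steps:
-1401 + F(31) = -1401 + √(30 + 14*31²) = -1401 + √(30 + 14*961) = -1401 + √(30 + 13454) = -1401 + √13484 = -1401 + 2*√3371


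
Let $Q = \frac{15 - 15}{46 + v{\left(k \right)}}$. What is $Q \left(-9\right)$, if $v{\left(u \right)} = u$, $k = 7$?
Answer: $0$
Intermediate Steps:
$Q = 0$ ($Q = \frac{15 - 15}{46 + 7} = \frac{0}{53} = 0 \cdot \frac{1}{53} = 0$)
$Q \left(-9\right) = 0 \left(-9\right) = 0$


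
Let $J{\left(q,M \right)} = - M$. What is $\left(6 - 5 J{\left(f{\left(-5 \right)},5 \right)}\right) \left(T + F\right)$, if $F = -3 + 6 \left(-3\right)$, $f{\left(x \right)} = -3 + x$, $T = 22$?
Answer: $31$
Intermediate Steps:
$F = -21$ ($F = -3 - 18 = -21$)
$\left(6 - 5 J{\left(f{\left(-5 \right)},5 \right)}\right) \left(T + F\right) = \left(6 - 5 \left(\left(-1\right) 5\right)\right) \left(22 - 21\right) = \left(6 - -25\right) 1 = \left(6 + 25\right) 1 = 31 \cdot 1 = 31$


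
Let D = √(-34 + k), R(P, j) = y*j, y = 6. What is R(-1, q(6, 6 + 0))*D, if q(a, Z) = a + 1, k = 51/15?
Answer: 126*I*√85/5 ≈ 232.33*I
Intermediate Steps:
k = 17/5 (k = 51*(1/15) = 17/5 ≈ 3.4000)
q(a, Z) = 1 + a
R(P, j) = 6*j
D = 3*I*√85/5 (D = √(-34 + 17/5) = √(-153/5) = 3*I*√85/5 ≈ 5.5317*I)
R(-1, q(6, 6 + 0))*D = (6*(1 + 6))*(3*I*√85/5) = (6*7)*(3*I*√85/5) = 42*(3*I*√85/5) = 126*I*√85/5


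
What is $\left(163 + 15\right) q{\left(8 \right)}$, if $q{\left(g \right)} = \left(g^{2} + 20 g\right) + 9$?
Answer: $41474$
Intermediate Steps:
$q{\left(g \right)} = 9 + g^{2} + 20 g$
$\left(163 + 15\right) q{\left(8 \right)} = \left(163 + 15\right) \left(9 + 8^{2} + 20 \cdot 8\right) = 178 \left(9 + 64 + 160\right) = 178 \cdot 233 = 41474$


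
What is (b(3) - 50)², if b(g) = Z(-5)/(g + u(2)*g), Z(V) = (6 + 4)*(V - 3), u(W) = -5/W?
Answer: 84100/81 ≈ 1038.3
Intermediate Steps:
Z(V) = -30 + 10*V (Z(V) = 10*(-3 + V) = -30 + 10*V)
b(g) = 160/(3*g) (b(g) = (-30 + 10*(-5))/(g + (-5/2)*g) = (-30 - 50)/(g + (-5*½)*g) = -80/(g - 5*g/2) = -80*(-2/(3*g)) = -(-160)/(3*g) = 160/(3*g))
(b(3) - 50)² = ((160/3)/3 - 50)² = ((160/3)*(⅓) - 50)² = (160/9 - 50)² = (-290/9)² = 84100/81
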